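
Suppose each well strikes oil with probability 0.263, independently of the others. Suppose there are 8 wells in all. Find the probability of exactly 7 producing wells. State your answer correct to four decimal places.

X ~ Binomial(n=8, p=0.263).
P(X=7) = C(8,7) · p^7 · (1−p)^1
= 8 · 8.7034e-05 · 0.737 = 0.000513

0.0005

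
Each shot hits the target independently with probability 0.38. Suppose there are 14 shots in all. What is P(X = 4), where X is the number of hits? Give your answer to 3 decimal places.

X ~ Binomial(n=14, p=0.38).
P(X=4) = C(14,4) · p^4 · (1−p)^10
= 1001 · 0.020851 · 0.008393 = 0.17518

0.175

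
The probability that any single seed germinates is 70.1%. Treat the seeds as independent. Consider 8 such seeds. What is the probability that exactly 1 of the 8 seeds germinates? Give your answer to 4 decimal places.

0.0012

X ~ Binomial(n=8, p=0.701).
P(X=1) = C(8,1) · p^1 · (1−p)^7
= 8 · 0.701 · 0.00021365 = 0.001198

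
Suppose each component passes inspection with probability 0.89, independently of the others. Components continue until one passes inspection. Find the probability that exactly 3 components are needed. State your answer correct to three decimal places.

0.011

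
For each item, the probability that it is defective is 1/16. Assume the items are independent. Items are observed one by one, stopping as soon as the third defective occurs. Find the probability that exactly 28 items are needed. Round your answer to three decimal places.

0.017

Y = trial on which the third success occurs; negative binomial, r=3, p=0.0625.
P(Y=28) = C(27,2) · p^3 · (1−p)^25
= 351 · 0.00024414 · 0.1992 = 0.01707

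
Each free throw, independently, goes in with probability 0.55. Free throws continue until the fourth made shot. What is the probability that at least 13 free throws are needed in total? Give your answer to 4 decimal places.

0.0356

Needing more than 12 free throws ⇔ fewer than 4 successes in the first 12. With X ~ Binomial(12, 0.55), P(Y > 12) = P(X ≤ 3).
  k=0: C(12,0)·0.55^0·0.45^12 = 0.000069
  k=1: C(12,1)·0.55^1·0.45^11 = 0.001011
  k=2: C(12,2)·0.55^2·0.45^10 = 0.006798
  k=3: C(12,3)·0.55^3·0.45^9 = 0.027696
P(X ≤ 3) = 0.035575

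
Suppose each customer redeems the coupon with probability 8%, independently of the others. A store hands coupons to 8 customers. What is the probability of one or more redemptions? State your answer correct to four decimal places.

P(at least one) = 1 − P(none) = 1 − (1 − 0.08)^8
= 1 − 0.513219 = 0.486781

0.4868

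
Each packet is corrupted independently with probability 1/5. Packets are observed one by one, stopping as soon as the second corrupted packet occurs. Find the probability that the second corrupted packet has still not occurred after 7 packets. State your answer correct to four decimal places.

0.5767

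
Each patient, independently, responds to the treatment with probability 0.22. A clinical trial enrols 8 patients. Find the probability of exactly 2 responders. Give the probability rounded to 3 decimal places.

X ~ Binomial(n=8, p=0.22).
P(X=2) = C(8,2) · p^2 · (1−p)^6
= 28 · 0.0484 · 0.2252 = 0.30519

0.305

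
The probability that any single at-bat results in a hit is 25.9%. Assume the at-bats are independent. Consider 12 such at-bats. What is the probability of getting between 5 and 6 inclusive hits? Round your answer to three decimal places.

X ~ Binomial(12, 0.259); P(5 ≤ X ≤ 6) = Σ C(12,k) p^k (1−p)^(12−k) over k:
  k=5: C(12,5)·0.259^5·0.741^7 = 0.11323
  k=6: C(12,6)·0.259^6·0.741^6 = 0.04617
Total = 0.15940

0.159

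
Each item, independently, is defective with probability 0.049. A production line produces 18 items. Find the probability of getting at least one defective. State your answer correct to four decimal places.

0.5952

P(at least one) = 1 − P(none) = 1 − (1 − 0.049)^18
= 1 − 0.404808 = 0.595192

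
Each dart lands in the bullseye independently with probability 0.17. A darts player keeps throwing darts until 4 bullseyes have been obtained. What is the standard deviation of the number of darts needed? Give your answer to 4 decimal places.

Y = total darts until the fourth success; negative binomial with r=4, p=0.17.
SD(Y) = √[r(1−p)/p²] = √(114.878893) = 10.718157

10.7182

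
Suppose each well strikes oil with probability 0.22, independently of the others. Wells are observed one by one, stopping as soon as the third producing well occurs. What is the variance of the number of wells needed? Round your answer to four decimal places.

Y = total wells until the third success; negative binomial with r=3, p=0.22.
Var(Y) = r(1−p)/p² = 3·0.78 / 0.22² = 48.347107

48.3471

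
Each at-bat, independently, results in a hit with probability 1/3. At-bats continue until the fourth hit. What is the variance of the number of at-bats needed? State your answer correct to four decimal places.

Y = total at-bats until the fourth success; negative binomial with r=4, p=0.333333.
Var(Y) = r(1−p)/p² = 4·0.666667 / 0.333333² = 24.000000

24.0000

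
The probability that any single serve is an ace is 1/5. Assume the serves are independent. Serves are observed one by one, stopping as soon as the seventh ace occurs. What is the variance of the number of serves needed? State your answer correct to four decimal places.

Y = total serves until the seventh success; negative binomial with r=7, p=0.20.
Var(Y) = r(1−p)/p² = 7·0.80 / 0.20² = 140.000000

140.0000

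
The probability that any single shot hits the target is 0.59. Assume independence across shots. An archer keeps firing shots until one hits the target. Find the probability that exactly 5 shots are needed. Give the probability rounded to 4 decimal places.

0.0167

Geometric (trials to first success), p = 0.59.
P(Y = 5) = (1−p)^4 · p = 0.028258 · 0.59 = 0.016672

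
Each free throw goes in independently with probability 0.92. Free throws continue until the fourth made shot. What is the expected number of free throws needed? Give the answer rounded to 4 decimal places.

Y = total free throws until the fourth success; negative binomial with r=4, p=0.92.
E[Y] = r / p = 4 / 0.92 = 4.347826

4.3478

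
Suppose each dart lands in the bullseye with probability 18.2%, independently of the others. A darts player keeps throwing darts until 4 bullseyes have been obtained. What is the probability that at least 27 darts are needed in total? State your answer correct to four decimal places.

Needing more than 26 darts ⇔ fewer than 4 successes in the first 26. With X ~ Binomial(26, 0.182), P(Y > 26) = P(X ≤ 3).
  k=0: C(26,0)·0.182^0·0.818^26 = 0.005390
  k=1: C(26,1)·0.182^1·0.818^25 = 0.031180
  k=2: C(26,2)·0.182^2·0.818^24 = 0.086717
  k=3: C(26,3)·0.182^3·0.818^23 = 0.154352
P(X ≤ 3) = 0.277640

0.2776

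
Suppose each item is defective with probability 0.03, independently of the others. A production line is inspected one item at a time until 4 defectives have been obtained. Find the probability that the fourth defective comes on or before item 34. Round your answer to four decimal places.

0.0183

Finishing within 34 items ⇔ at least 4 successes in the first 34. With X ~ Binomial(34, 0.03), P(Y ≤ 34) = 1 − P(X ≤ 3).
  k=0: C(34,0)·0.03^0·0.97^34 = 0.355009
  k=1: C(34,1)·0.03^1·0.97^33 = 0.373308
  k=2: C(34,2)·0.03^2·0.97^32 = 0.190503
  k=3: C(34,3)·0.03^3·0.97^31 = 0.062846
1 − 0.981666 = 0.018334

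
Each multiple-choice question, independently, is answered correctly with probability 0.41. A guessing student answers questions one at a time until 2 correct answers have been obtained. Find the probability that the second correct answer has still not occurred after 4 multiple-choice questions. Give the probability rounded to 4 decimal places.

0.4580

Needing more than 4 multiple-choice questions ⇔ fewer than 2 successes in the first 4. With X ~ Binomial(4, 0.41), P(Y > 4) = P(X ≤ 1).
  k=0: C(4,0)·0.41^0·0.59^4 = 0.121174
  k=1: C(4,1)·0.41^1·0.59^3 = 0.336822
P(X ≤ 1) = 0.457995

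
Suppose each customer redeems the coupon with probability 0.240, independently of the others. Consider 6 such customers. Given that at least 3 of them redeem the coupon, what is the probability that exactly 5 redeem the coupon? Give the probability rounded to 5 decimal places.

X ~ Binomial(6, 0.24). Want P(X=5 | X≥3) = P(X=5) / P(X≥3).
P(X=5) = C(6,5)·0.24^5·0.76^1 = 0.0036310
P(X≥3) = 1 − 0.1926999 − 0.3651157 − 0.2882492 = 0.1539352
Ratio = 0.0036310 / 0.1539352 = 0.0235876

0.02359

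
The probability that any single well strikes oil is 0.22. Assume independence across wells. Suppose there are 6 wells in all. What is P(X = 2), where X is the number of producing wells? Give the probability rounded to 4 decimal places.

0.2687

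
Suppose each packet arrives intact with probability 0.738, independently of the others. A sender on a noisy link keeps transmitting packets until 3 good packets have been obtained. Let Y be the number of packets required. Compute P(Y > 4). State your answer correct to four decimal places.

0.2821

Needing more than 4 packets ⇔ fewer than 3 successes in the first 4. With X ~ Binomial(4, 0.738), P(Y > 4) = P(X ≤ 2).
  k=0: C(4,0)·0.738^0·0.262^4 = 0.004712
  k=1: C(4,1)·0.738^1·0.262^3 = 0.053091
  k=2: C(4,2)·0.738^2·0.262^2 = 0.224319
P(X ≤ 2) = 0.282122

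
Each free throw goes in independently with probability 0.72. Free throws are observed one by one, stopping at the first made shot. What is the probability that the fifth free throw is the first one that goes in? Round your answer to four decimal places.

Geometric (trials to first success), p = 0.72.
P(Y = 5) = (1−p)^4 · p = 0.0061466 · 0.72 = 0.004426

0.0044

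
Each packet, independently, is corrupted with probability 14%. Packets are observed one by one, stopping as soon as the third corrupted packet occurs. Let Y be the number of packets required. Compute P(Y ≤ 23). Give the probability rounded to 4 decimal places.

Finishing within 23 packets ⇔ at least 3 successes in the first 23. With X ~ Binomial(23, 0.14), P(Y ≤ 23) = 1 − P(X ≤ 2).
  k=0: C(23,0)·0.14^0·0.86^23 = 0.031150
  k=1: C(23,1)·0.14^1·0.86^22 = 0.116633
  k=2: C(23,2)·0.14^2·0.86^21 = 0.208855
1 − 0.356638 = 0.643362

0.6434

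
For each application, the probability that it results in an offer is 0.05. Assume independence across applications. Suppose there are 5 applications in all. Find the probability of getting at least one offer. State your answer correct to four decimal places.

0.2262

P(at least one) = 1 − P(none) = 1 − (1 − 0.05)^5
= 1 − 0.773781 = 0.226219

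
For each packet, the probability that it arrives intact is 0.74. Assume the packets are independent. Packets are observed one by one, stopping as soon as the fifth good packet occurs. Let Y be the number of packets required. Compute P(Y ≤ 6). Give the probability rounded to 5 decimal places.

Finishing within 6 packets ⇔ at least 5 successes in the first 6. With X ~ Binomial(6, 0.74), P(Y ≤ 6) = 1 − P(X ≤ 4).
  k=0: C(6,0)·0.74^0·0.26^6 = 0.0003089
  k=1: C(6,1)·0.74^1·0.26^5 = 0.0052753
  k=2: C(6,2)·0.74^2·0.26^4 = 0.0375360
  k=3: C(6,3)·0.74^3·0.26^3 = 0.1424443
  k=4: C(6,4)·0.74^4·0.26^2 = 0.3040639
1 − 0.4896285 = 0.5103715

0.51037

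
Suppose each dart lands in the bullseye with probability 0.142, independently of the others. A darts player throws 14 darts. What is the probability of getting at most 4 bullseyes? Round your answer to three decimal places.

0.962

X ~ Binomial(14, 0.142); P(X ≤ 4) = Σ C(14,k) p^k (1−p)^(14−k) over k:
  k=0: C(14,0)·0.142^0·0.858^14 = 0.11717
  k=1: C(14,1)·0.142^1·0.858^13 = 0.27149
  k=2: C(14,2)·0.142^2·0.858^12 = 0.29206
  k=3: C(14,3)·0.142^3·0.858^11 = 0.19334
  k=4: C(14,4)·0.142^4·0.858^10 = 0.08800
Total = 0.96205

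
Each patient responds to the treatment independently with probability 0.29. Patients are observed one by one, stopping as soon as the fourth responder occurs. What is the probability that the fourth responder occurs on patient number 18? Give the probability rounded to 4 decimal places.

0.0398

Y = trial on which the fourth success occurs; negative binomial, r=4, p=0.29.
P(Y=18) = C(17,3) · p^4 · (1−p)^14
= 680 · 0.0070728 · 0.0082721 = 0.039785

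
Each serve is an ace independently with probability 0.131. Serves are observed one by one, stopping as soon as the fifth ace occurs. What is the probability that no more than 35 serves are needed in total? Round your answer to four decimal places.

Finishing within 35 serves ⇔ at least 5 successes in the first 35. With X ~ Binomial(35, 0.131), P(Y ≤ 35) = 1 − P(X ≤ 4).
  k=0: C(35,0)·0.131^0·0.869^35 = 0.007340
  k=1: C(35,1)·0.131^1·0.869^34 = 0.038727
  k=2: C(35,2)·0.131^2·0.869^33 = 0.099246
  k=3: C(35,3)·0.131^3·0.869^32 = 0.164572
  k=4: C(35,4)·0.131^4·0.869^31 = 0.198471
1 − 0.508356 = 0.491644

0.4916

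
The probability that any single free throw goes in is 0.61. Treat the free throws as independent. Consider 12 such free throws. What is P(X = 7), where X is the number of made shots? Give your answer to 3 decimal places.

0.225

X ~ Binomial(n=12, p=0.61).
P(X=7) = C(12,7) · p^7 · (1−p)^5
= 792 · 0.031427 · 0.0090224 = 0.22457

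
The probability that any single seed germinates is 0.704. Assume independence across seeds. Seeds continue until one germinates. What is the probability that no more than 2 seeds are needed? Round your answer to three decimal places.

Y = number of seeds to the first success; geometric, p = 0.704.
P(Y ≤ 2) = 1 − (1−p)^2 = 1 − 0.08762 = 0.91238

0.912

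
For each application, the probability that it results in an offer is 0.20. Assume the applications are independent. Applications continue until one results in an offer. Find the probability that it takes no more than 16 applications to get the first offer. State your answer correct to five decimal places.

0.97185

Y = number of applications to the first success; geometric, p = 0.20.
P(Y ≤ 16) = 1 − (1−p)^16 = 1 − 0.0281475 = 0.9718525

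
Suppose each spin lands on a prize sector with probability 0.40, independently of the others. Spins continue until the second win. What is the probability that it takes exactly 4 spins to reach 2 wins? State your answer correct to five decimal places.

Y = trial on which the second success occurs; negative binomial, r=2, p=0.40.
P(Y=4) = C(3,1) · p^2 · (1−p)^2
= 3 · 0.16 · 0.36 = 0.1728000

0.17280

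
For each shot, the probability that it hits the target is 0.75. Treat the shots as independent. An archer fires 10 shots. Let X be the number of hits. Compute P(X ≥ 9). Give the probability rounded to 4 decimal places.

0.2440

X ~ Binomial(10, 0.75); P(X ≥ 9) = Σ C(10,k) p^k (1−p)^(10−k) over k:
  k=9: C(10,9)·0.75^9·0.25^1 = 0.187712
  k=10: C(10,10)·0.75^10·0.25^0 = 0.056314
Total = 0.244025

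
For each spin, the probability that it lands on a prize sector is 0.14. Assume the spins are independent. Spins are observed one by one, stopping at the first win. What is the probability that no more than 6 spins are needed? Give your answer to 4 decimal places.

0.5954

Y = number of spins to the first success; geometric, p = 0.14.
P(Y ≤ 6) = 1 − (1−p)^6 = 1 − 0.404567 = 0.595433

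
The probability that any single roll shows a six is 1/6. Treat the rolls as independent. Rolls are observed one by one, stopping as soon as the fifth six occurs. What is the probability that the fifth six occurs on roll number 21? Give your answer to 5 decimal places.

Y = trial on which the fifth success occurs; negative binomial, r=5, p=0.166667.
P(Y=21) = C(20,4) · p^5 · (1−p)^16
= 4845 · 0.0001286 · 0.054088 = 0.0337006

0.03370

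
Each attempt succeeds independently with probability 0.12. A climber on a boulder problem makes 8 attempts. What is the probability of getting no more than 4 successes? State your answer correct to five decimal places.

X ~ Binomial(8, 0.12); P(X ≤ 4) = Σ C(8,k) p^k (1−p)^(8−k) over k:
  k=0: C(8,0)·0.12^0·0.88^8 = 0.3596345
  k=1: C(8,1)·0.12^1·0.88^7 = 0.3923286
  k=2: C(8,2)·0.12^2·0.88^6 = 0.1872477
  k=3: C(8,3)·0.12^3·0.88^5 = 0.0510676
  k=4: C(8,4)·0.12^4·0.88^4 = 0.0087047
Total = 0.9989831

0.99898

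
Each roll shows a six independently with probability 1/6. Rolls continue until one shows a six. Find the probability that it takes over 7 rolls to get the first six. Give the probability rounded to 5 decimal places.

0.27908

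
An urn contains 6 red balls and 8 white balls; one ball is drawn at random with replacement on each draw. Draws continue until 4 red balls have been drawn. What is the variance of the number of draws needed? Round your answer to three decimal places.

12.444

Y = total draws until the fourth success; negative binomial with r=4, p=0.428571.
Var(Y) = r(1−p)/p² = 4·0.571429 / 0.428571² = 12.44444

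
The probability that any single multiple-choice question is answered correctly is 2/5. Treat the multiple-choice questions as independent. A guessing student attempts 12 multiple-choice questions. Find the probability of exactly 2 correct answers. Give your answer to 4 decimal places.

0.0639

X ~ Binomial(n=12, p=0.40).
P(X=2) = C(12,2) · p^2 · (1−p)^10
= 66 · 0.16 · 0.0060466 = 0.063852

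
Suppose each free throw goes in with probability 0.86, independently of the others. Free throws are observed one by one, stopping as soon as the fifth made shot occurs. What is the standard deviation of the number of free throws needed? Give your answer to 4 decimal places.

Y = total free throws until the fifth success; negative binomial with r=5, p=0.86.
SD(Y) = √[r(1−p)/p²] = √(0.946458) = 0.972860

0.9729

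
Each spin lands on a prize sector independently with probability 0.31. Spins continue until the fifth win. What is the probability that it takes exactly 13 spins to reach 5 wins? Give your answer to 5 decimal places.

0.07281

Y = trial on which the fifth success occurs; negative binomial, r=5, p=0.31.
P(Y=13) = C(12,4) · p^5 · (1−p)^8
= 495 · 0.0028629 · 0.05138 = 0.0728126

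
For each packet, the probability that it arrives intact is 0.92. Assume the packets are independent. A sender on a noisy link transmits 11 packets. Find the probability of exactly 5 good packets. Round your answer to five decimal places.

0.00008

X ~ Binomial(n=11, p=0.92).
P(X=5) = C(11,5) · p^5 · (1−p)^6
= 462 · 0.65908 · 2.6214e-07 = 0.0000798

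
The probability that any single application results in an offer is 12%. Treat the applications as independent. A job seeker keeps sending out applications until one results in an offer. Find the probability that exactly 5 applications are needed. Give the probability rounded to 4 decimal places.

0.0720

Geometric (trials to first success), p = 0.12.
P(Y = 5) = (1−p)^4 · p = 0.5997 · 0.12 = 0.071963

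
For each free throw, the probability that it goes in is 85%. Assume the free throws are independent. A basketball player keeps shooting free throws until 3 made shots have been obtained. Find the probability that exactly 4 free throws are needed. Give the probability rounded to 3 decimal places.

Y = trial on which the third success occurs; negative binomial, r=3, p=0.85.
P(Y=4) = C(3,2) · p^3 · (1−p)^1
= 3 · 0.61413 · 0.15 = 0.27636

0.276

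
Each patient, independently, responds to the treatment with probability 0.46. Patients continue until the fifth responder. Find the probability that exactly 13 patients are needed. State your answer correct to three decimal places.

0.074

Y = trial on which the fifth success occurs; negative binomial, r=5, p=0.46.
P(Y=13) = C(12,4) · p^5 · (1−p)^8
= 495 · 0.020596 · 0.0072302 = 0.07371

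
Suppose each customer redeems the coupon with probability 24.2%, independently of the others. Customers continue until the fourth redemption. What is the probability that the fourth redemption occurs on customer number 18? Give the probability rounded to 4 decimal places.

0.0482

Y = trial on which the fourth success occurs; negative binomial, r=4, p=0.242.
P(Y=18) = C(17,3) · p^4 · (1−p)^14
= 680 · 0.0034297 · 0.020671 = 0.048210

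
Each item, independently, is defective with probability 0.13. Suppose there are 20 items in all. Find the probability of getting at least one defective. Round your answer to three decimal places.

0.938

P(at least one) = 1 − P(none) = 1 − (1 − 0.13)^20
= 1 − 0.06171 = 0.93829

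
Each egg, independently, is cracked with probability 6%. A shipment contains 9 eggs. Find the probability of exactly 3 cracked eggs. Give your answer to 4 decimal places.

0.0125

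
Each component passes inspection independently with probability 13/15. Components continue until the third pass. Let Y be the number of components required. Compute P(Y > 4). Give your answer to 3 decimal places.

Needing more than 4 components ⇔ fewer than 3 successes in the first 4. With X ~ Binomial(4, 0.866667), P(Y > 4) = P(X ≤ 2).
  k=0: C(4,0)·0.866667^0·0.133333^4 = 0.00032
  k=1: C(4,1)·0.866667^1·0.133333^3 = 0.00822
  k=2: C(4,2)·0.866667^2·0.133333^2 = 0.08012
P(X ≤ 2) = 0.08865

0.089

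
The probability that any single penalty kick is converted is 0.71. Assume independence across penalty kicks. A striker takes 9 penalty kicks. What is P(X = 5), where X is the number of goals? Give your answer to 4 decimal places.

0.1608

X ~ Binomial(n=9, p=0.71).
P(X=5) = C(9,5) · p^5 · (1−p)^4
= 126 · 0.18042 · 0.0070728 = 0.160788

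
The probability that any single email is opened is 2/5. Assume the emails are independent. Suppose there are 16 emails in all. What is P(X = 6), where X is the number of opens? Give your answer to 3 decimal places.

X ~ Binomial(n=16, p=0.40).
P(X=6) = C(16,6) · p^6 · (1−p)^10
= 8008 · 0.004096 · 0.0060466 = 0.19833

0.198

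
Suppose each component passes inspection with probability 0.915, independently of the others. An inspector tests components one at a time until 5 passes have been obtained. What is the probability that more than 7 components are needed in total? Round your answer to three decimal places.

0.017

Needing more than 7 components ⇔ fewer than 5 successes in the first 7. With X ~ Binomial(7, 0.915), P(Y > 7) = P(X ≤ 4).
  k=0: C(7,0)·0.915^0·0.085^7 = 0.00000
  k=1: C(7,1)·0.915^1·0.085^6 = 0.00000
  k=2: C(7,2)·0.915^2·0.085^5 = 0.00008
  k=3: C(7,3)·0.915^3·0.085^4 = 0.00140
  k=4: C(7,4)·0.915^4·0.085^3 = 0.01507
P(X ≤ 4) = 0.01655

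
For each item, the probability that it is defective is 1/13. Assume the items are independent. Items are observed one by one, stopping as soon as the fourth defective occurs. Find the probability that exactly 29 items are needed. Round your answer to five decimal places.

0.01551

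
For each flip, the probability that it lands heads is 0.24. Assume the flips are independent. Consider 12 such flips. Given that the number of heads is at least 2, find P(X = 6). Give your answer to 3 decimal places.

X ~ Binomial(12, 0.24). Want P(X=6 | X≥2) = P(X=6) / P(X≥2).
P(X=6) = C(12,6)·0.24^6·0.76^6 = 0.03403
P(X≥2) = 1 − 0.03713 − 0.14072 = 0.82215
Ratio = 0.03403 / 0.82215 = 0.04139

0.041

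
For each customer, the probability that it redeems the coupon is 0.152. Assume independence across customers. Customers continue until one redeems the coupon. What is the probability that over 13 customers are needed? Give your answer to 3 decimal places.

0.117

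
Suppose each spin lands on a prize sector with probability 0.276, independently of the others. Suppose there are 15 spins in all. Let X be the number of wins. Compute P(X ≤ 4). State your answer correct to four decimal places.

X ~ Binomial(15, 0.276); P(X ≤ 4) = Σ C(15,k) p^k (1−p)^(15−k) over k:
  k=0: C(15,0)·0.276^0·0.724^15 = 0.007872
  k=1: C(15,1)·0.276^1·0.724^14 = 0.045013
  k=2: C(15,2)·0.276^2·0.724^13 = 0.120118
  k=3: C(15,3)·0.276^3·0.724^12 = 0.198427
  k=4: C(15,4)·0.276^4·0.724^11 = 0.226931
Total = 0.598361

0.5984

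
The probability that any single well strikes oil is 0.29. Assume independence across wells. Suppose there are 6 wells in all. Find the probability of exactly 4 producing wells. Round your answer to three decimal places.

X ~ Binomial(n=6, p=0.29).
P(X=4) = C(6,4) · p^4 · (1−p)^2
= 15 · 0.0070728 · 0.5041 = 0.05348

0.053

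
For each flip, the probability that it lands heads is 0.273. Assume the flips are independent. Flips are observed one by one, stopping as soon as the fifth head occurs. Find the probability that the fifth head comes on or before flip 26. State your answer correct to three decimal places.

0.877

Finishing within 26 flips ⇔ at least 5 successes in the first 26. With X ~ Binomial(26, 0.273), P(Y ≤ 26) = 1 − P(X ≤ 4).
  k=0: C(26,0)·0.273^0·0.727^26 = 0.00025
  k=1: C(26,1)·0.273^1·0.727^25 = 0.00245
  k=2: C(26,2)·0.273^2·0.727^24 = 0.01151
  k=3: C(26,3)·0.273^3·0.727^23 = 0.03457
  k=4: C(26,4)·0.273^4·0.727^22 = 0.07465
1 − 0.12344 = 0.87656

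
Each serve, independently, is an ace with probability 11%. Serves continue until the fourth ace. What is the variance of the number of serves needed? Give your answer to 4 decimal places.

Y = total serves until the fourth success; negative binomial with r=4, p=0.11.
Var(Y) = r(1−p)/p² = 4·0.89 / 0.11² = 294.214876

294.2149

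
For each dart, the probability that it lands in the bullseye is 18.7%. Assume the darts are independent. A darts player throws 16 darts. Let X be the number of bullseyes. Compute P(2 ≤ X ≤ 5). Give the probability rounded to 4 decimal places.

0.7675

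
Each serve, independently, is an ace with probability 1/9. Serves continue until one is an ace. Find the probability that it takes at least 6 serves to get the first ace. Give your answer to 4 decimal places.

0.5549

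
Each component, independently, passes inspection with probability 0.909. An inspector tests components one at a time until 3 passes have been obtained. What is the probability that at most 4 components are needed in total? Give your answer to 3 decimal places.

Finishing within 4 components ⇔ at least 3 successes in the first 4. With X ~ Binomial(4, 0.909), P(Y ≤ 4) = 1 − P(X ≤ 2).
  k=0: C(4,0)·0.909^0·0.091^4 = 0.00007
  k=1: C(4,1)·0.909^1·0.091^3 = 0.00274
  k=2: C(4,2)·0.909^2·0.091^2 = 0.04105
1 − 0.04386 = 0.95614

0.956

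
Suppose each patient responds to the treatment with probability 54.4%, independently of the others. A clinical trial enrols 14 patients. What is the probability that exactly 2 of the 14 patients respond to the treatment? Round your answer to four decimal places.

0.0022

X ~ Binomial(n=14, p=0.544).
P(X=2) = C(14,2) · p^2 · (1−p)^12
= 91 · 0.29594 · 8.0831e-05 = 0.002177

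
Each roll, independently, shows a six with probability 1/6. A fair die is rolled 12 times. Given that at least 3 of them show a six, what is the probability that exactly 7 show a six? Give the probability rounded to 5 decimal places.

0.00352

X ~ Binomial(12, 0.166667). Want P(X=7 | X≥3) = P(X=7) / P(X≥3).
P(X=7) = C(12,7)·0.166667^7·0.833333^5 = 0.0011370
P(X≥3) = 1 − 0.1121567 − 0.2691760 − 0.2960936 = 0.3225738
Ratio = 0.0011370 / 0.3225738 = 0.0035248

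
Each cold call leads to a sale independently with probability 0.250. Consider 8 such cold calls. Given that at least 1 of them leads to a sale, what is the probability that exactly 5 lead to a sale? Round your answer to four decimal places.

X ~ Binomial(8, 0.25). Want P(X=5 | X≥1) = P(X=5) / P(X≥1).
P(X=5) = C(8,5)·0.25^5·0.75^3 = 0.023071
P(X≥1) = 1 − 0.100113 = 0.899887
Ratio = 0.023071 / 0.899887 = 0.025638

0.0256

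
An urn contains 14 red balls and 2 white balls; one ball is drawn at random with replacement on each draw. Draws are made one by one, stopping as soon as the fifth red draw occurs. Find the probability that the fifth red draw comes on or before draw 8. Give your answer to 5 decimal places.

0.98875

Finishing within 8 draws ⇔ at least 5 successes in the first 8. With X ~ Binomial(8, 0.875), P(Y ≤ 8) = 1 − P(X ≤ 4).
  k=0: C(8,0)·0.875^0·0.125^8 = 0.0000001
  k=1: C(8,1)·0.875^1·0.125^7 = 0.0000033
  k=2: C(8,2)·0.875^2·0.125^6 = 0.0000818
  k=3: C(8,3)·0.875^3·0.125^5 = 0.0011449
  k=4: C(8,4)·0.875^4·0.125^4 = 0.0100178
1 − 0.0112478 = 0.9887522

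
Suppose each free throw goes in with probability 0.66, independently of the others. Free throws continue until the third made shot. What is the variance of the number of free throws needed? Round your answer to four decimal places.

Y = total free throws until the third success; negative binomial with r=3, p=0.66.
Var(Y) = r(1−p)/p² = 3·0.34 / 0.66² = 2.341598

2.3416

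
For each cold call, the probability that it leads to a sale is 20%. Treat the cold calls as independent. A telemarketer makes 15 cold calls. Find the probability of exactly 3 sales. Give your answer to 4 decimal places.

0.2501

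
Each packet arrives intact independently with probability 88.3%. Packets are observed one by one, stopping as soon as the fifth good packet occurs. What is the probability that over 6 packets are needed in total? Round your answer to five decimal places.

Needing more than 6 packets ⇔ fewer than 5 successes in the first 6. With X ~ Binomial(6, 0.883), P(Y > 6) = P(X ≤ 4).
  k=0: C(6,0)·0.883^0·0.117^6 = 0.0000026
  k=1: C(6,1)·0.883^1·0.117^5 = 0.0001162
  k=2: C(6,2)·0.883^2·0.117^4 = 0.0021916
  k=3: C(6,3)·0.883^3·0.117^3 = 0.0220531
  k=4: C(6,4)·0.883^4·0.117^2 = 0.1248262
P(X ≤ 4) = 0.1491896

0.14919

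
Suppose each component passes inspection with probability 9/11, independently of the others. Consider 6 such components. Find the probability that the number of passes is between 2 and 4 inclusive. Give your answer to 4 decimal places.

0.2990

X ~ Binomial(6, 0.818182); P(2 ≤ X ≤ 4) = Σ C(6,k) p^k (1−p)^(6−k) over k:
  k=2: C(6,2)·0.818182^2·0.181818^4 = 0.010973
  k=3: C(6,3)·0.818182^3·0.181818^3 = 0.065840
  k=4: C(6,4)·0.818182^4·0.181818^2 = 0.222211
Total = 0.299024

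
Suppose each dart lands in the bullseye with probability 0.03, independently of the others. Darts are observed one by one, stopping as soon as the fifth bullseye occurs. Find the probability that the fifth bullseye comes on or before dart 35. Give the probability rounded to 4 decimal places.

Finishing within 35 darts ⇔ at least 5 successes in the first 35. With X ~ Binomial(35, 0.03), P(Y ≤ 35) = 1 − P(X ≤ 4).
  k=0: C(35,0)·0.03^0·0.97^35 = 0.344358
  k=1: C(35,1)·0.03^1·0.97^34 = 0.372759
  k=2: C(35,2)·0.03^2·0.97^33 = 0.195987
  k=3: C(35,3)·0.03^3·0.97^32 = 0.066676
  k=4: C(35,4)·0.03^4·0.97^31 = 0.016497
1 − 0.996277 = 0.003723

0.0037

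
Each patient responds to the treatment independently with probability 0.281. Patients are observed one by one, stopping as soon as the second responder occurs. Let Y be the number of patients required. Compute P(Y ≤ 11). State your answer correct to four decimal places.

0.8593

Finishing within 11 patients ⇔ at least 2 successes in the first 11. With X ~ Binomial(11, 0.281), P(Y ≤ 11) = 1 − P(X ≤ 1).
  k=0: C(11,0)·0.281^0·0.719^11 = 0.026547
  k=1: C(11,1)·0.281^1·0.719^10 = 0.114127
1 − 0.140674 = 0.859326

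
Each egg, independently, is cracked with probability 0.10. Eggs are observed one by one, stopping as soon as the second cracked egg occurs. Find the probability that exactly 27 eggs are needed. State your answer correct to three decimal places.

0.019

Y = trial on which the second success occurs; negative binomial, r=2, p=0.10.
P(Y=27) = C(26,1) · p^2 · (1−p)^25
= 26 · 0.01 · 0.07179 = 0.01867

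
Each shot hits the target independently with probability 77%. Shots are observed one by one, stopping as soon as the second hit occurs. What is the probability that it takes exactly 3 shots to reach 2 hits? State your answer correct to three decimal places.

Y = trial on which the second success occurs; negative binomial, r=2, p=0.77.
P(Y=3) = C(2,1) · p^2 · (1−p)^1
= 2 · 0.5929 · 0.23 = 0.27273

0.273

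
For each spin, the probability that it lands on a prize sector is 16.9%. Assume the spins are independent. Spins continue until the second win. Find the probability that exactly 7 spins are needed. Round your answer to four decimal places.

Y = trial on which the second success occurs; negative binomial, r=2, p=0.169.
P(Y=7) = C(6,1) · p^2 · (1−p)^5
= 6 · 0.028561 · 0.39628 = 0.067909

0.0679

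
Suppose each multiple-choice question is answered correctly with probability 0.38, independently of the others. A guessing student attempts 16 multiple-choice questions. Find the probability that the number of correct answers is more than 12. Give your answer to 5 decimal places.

0.00053

X ~ Binomial(16, 0.38); P(X ≥ 13) = Σ C(16,k) p^k (1−p)^(16−k) over k:
  k=13: C(16,13)·0.38^13·0.62^3 = 0.0004598
  k=14: C(16,14)·0.38^14·0.62^2 = 0.0000604
  k=15: C(16,15)·0.38^15·0.62^1 = 0.0000049
  k=16: C(16,16)·0.38^16·0.62^0 = 0.0000002
Total = 0.0005253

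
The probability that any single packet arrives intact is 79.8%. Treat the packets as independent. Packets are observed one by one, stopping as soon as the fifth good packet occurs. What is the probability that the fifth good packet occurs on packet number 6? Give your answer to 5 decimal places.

0.32684

Y = trial on which the fifth success occurs; negative binomial, r=5, p=0.798.
P(Y=6) = C(5,4) · p^5 · (1−p)^1
= 5 · 0.3236 · 0.202 = 0.3268405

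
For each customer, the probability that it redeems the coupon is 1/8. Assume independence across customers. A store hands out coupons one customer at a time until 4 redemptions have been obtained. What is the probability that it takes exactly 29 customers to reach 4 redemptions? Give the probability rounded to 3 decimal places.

Y = trial on which the fourth success occurs; negative binomial, r=4, p=0.125.
P(Y=29) = C(28,3) · p^4 · (1−p)^25
= 3276 · 0.00024414 · 0.035498 = 0.02839

0.028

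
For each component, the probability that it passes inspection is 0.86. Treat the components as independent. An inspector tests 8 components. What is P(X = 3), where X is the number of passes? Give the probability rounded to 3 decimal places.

0.002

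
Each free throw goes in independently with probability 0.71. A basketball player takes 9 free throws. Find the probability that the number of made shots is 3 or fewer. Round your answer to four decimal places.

0.0213

X ~ Binomial(9, 0.71); P(X ≤ 3) = Σ C(9,k) p^k (1−p)^(9−k) over k:
  k=0: C(9,0)·0.71^0·0.29^9 = 0.000015
  k=1: C(9,1)·0.71^1·0.29^8 = 0.000320
  k=2: C(9,2)·0.71^2·0.29^7 = 0.003130
  k=3: C(9,3)·0.71^3·0.29^6 = 0.017883
Total = 0.021348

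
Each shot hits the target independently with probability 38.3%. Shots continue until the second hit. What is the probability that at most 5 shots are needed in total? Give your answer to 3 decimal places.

0.633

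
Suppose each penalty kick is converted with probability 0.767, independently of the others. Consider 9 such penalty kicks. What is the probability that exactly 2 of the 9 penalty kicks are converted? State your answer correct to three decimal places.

0.001

X ~ Binomial(n=9, p=0.767).
P(X=2) = C(9,2) · p^2 · (1−p)^7
= 36 · 0.58829 · 3.7281e-05 = 0.00079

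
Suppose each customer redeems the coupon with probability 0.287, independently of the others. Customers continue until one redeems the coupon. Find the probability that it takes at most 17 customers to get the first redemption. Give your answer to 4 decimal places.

0.9968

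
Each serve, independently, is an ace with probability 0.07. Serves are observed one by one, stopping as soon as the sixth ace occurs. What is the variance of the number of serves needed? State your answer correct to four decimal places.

1138.7755

Y = total serves until the sixth success; negative binomial with r=6, p=0.07.
Var(Y) = r(1−p)/p² = 6·0.93 / 0.07² = 1138.775510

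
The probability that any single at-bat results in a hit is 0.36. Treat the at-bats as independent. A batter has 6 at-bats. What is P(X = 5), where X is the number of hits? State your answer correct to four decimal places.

X ~ Binomial(n=6, p=0.36).
P(X=5) = C(6,5) · p^5 · (1−p)^1
= 6 · 0.0060466 · 0.64 = 0.023219

0.0232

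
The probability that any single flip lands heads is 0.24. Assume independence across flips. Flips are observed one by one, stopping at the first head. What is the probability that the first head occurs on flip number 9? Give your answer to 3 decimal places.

Geometric (trials to first success), p = 0.24.
P(Y = 9) = (1−p)^8 · p = 0.1113 · 0.24 = 0.02671

0.027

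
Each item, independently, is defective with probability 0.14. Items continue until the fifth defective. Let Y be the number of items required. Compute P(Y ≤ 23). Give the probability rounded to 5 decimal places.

Finishing within 23 items ⇔ at least 5 successes in the first 23. With X ~ Binomial(23, 0.14), P(Y ≤ 23) = 1 − P(X ≤ 4).
  k=0: C(23,0)·0.14^0·0.86^23 = 0.0311505
  k=1: C(23,1)·0.14^1·0.86^22 = 0.1166331
  k=2: C(23,2)·0.14^2·0.86^21 = 0.2088546
  k=3: C(23,3)·0.14^3·0.86^20 = 0.2379971
  k=4: C(23,4)·0.14^4·0.86^19 = 0.1937186
1 − 0.7883539 = 0.2116461

0.21165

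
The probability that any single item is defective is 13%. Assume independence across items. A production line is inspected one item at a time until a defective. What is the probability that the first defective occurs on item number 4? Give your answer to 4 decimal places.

0.0856

Geometric (trials to first success), p = 0.13.
P(Y = 4) = (1−p)^3 · p = 0.6585 · 0.13 = 0.085605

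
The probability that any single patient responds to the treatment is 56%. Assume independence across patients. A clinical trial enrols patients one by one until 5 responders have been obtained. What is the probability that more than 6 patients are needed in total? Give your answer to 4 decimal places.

0.8238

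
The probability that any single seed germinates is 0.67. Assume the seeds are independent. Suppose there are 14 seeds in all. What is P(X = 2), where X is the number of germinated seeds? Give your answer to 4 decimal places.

X ~ Binomial(n=14, p=0.67).
P(X=2) = C(14,2) · p^2 · (1−p)^12
= 91 · 0.4489 · 1.6679e-06 = 0.000068

0.0001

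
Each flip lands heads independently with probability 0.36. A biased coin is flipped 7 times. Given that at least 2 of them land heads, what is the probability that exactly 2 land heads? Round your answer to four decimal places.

X ~ Binomial(7, 0.36). Want P(X=2 | X≥2) = P(X=2) / P(X≥2).
P(X=2) = C(7,2)·0.36^2·0.64^5 = 0.292230
P(X≥2) = 1 − 0.043980 − 0.173173 = 0.782846
Ratio = 0.292230 / 0.782846 = 0.373291

0.3733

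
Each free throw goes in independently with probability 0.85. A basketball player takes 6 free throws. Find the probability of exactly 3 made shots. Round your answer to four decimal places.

0.0415

X ~ Binomial(n=6, p=0.85).
P(X=3) = C(6,3) · p^3 · (1−p)^3
= 20 · 0.61413 · 0.003375 = 0.041453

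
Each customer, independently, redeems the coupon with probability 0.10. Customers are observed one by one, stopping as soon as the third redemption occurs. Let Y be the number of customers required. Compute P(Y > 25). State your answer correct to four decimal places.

0.5371

Needing more than 25 customers ⇔ fewer than 3 successes in the first 25. With X ~ Binomial(25, 0.10), P(Y > 25) = P(X ≤ 2).
  k=0: C(25,0)·0.10^0·0.90^25 = 0.071790
  k=1: C(25,1)·0.10^1·0.90^24 = 0.199416
  k=2: C(25,2)·0.10^2·0.90^23 = 0.265888
P(X ≤ 2) = 0.537094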